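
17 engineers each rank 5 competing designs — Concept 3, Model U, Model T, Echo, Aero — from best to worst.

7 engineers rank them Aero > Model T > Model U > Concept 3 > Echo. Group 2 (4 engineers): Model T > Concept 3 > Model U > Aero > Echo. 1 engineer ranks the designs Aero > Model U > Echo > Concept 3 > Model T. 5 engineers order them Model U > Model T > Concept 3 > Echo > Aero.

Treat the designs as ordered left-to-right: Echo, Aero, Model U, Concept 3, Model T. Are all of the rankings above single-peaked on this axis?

no

Axis positions: Echo=1, Aero=2, Model U=3, Concept 3=4, Model T=5.
Group 1: ranking walks positions 2-5-3-4-1; Model T is ranked above Model U even though Model U lies between Model T and the peak Aero on the axis — preferences dip and rise again. Not single-peaked.
Group 2 (peak Model T at position 5): ranking walks positions 5-4-3-2-1, expanding outward from the peak — single-peaked.
Group 3 (peak Aero at position 2): ranking walks positions 2-3-1-4-5, expanding outward from the peak — single-peaked.
Group 4: ranking walks positions 3-5-4-1-2; Model T is ranked above Concept 3 even though Concept 3 lies between Model T and the peak Model U on the axis — preferences dip and rise again. Not single-peaked.
Group 1 violates single-peakedness, so the profile is not single-peaked on this axis.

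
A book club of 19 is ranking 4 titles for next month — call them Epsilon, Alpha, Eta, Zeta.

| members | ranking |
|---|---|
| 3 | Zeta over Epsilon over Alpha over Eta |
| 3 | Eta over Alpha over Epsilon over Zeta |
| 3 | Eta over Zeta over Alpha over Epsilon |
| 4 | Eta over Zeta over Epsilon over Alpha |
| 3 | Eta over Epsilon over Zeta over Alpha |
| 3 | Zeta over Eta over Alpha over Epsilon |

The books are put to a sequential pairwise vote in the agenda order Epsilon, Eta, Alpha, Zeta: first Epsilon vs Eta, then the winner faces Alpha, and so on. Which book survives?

Eta

Round 1: Epsilon vs Eta — 3–16, Eta advances.
Round 2: Eta vs Alpha — 16–3, Eta advances.
Round 3: Eta vs Zeta — 13–6, Eta advances.
The agenda winner is Eta.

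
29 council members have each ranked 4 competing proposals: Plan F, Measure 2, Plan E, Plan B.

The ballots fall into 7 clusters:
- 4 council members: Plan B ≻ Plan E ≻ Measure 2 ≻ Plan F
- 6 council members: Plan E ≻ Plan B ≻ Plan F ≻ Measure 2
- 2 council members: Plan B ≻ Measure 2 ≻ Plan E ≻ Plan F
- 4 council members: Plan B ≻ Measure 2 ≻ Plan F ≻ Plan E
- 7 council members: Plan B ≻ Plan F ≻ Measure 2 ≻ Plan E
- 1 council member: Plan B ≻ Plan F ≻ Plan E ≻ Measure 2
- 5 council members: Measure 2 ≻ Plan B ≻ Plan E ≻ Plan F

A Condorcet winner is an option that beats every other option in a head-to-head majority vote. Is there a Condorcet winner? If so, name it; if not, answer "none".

Plan B

Pairwise majorities:
Plan F vs Measure 2: Plan F preferred on 6+7+1 = 14 ballots; Measure 2 wins 15–14.
Plan F vs Plan E: 4+7+1 = 12 for Plan F, 17 for Plan E — Plan E by 17–12.
Plan F vs Plan B: 0 for Plan F, 29 for Plan B — Plan B by 29–0.
Measure 2 vs Plan E: 18 to 11, Measure 2.
Measure 2 vs Plan B: Measure 2 preferred on 5 ballots; Plan B wins 24–5.
Plan E vs Plan B: 6 to 23, Plan B.
Plan B wins every pairwise contest, so Plan B is the Condorcet winner.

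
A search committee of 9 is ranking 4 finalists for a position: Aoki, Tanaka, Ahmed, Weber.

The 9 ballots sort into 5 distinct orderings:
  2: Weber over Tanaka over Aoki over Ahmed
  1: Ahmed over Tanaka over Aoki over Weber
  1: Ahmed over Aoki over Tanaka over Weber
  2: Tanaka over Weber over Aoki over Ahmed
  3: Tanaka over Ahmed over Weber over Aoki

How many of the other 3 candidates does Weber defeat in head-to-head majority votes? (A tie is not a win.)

1

Weber against each rival (9 committee members):
Weber vs Aoki: Weber wins 7–2.
Weber–Tanaka: Tanaka 7–2.
Weber vs Ahmed: Ahmed, 5–4.
Weber beats Aoki; loses to Tanaka, Ahmed — 1 pairwise win.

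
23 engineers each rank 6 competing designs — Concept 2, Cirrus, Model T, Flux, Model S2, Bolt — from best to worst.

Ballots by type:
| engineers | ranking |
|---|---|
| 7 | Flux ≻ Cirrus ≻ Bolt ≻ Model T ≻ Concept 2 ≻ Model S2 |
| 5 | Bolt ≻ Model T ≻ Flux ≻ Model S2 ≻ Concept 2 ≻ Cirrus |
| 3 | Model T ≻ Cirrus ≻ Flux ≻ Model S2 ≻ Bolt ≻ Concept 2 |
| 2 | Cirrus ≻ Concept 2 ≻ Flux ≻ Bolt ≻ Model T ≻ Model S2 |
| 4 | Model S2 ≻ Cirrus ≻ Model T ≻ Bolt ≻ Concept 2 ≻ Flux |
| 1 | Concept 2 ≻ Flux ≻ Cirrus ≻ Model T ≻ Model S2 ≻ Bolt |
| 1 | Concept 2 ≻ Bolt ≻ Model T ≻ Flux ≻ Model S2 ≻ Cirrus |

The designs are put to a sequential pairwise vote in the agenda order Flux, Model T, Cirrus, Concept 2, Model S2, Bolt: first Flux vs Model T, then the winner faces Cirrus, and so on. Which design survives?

Round 1: Flux vs Model T — 10–13, Model T advances.
Round 2: Model T vs Cirrus — 9–14, Cirrus advances.
Round 3: Cirrus vs Concept 2 — 16–7, Cirrus advances.
Round 4: Cirrus vs Model S2 — 13–10, Cirrus advances.
Round 5: Cirrus vs Bolt — 17–6, Cirrus advances.
The agenda winner is Cirrus.

Cirrus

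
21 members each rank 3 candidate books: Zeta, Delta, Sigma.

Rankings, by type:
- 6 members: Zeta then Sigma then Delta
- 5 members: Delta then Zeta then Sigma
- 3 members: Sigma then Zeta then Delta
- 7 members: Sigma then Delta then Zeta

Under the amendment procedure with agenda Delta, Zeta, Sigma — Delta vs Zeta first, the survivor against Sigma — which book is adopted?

Sigma

Round 1: Delta vs Zeta — 12–9, Delta advances.
Round 2: Delta vs Sigma — 5–16, Sigma advances.
Sigma survives the agenda.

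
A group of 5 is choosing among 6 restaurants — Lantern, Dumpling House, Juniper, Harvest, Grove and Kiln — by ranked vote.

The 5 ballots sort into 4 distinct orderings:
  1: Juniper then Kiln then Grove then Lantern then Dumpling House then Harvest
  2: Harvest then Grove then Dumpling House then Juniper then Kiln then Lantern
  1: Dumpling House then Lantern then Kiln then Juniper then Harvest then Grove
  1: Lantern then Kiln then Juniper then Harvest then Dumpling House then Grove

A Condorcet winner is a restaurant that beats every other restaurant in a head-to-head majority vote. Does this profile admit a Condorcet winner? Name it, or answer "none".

Check each pair by majority over 5 ballots:
Lantern vs Dumpling House: Lantern is ranked higher on 1+1 = 2 ballots, Dumpling House on 3. Dumpling House wins 3–2.
Lantern vs Juniper: Lantern is ranked higher on 1+1 = 2 ballots, Juniper on 3. Juniper wins 3–2.
Lantern vs Harvest: Lantern preferred on 1+1+1 = 3 ballots; Lantern wins 3–2.
Lantern vs Grove: Lantern is ranked higher on 1+1 = 2 ballots, Grove on 3. Grove wins 3–2.
Lantern vs Kiln: 2 to 3, Kiln.
Dumpling House vs Juniper: 3 to 2, Dumpling House.
Dumpling House vs Harvest: Dumpling House preferred on 1+1 = 2 ballots; Harvest wins 3–2.
Dumpling House vs Grove: 2 to 3, Grove.
Dumpling House vs Kiln: 3 to 2, Dumpling House.
Juniper vs Harvest: Juniper preferred on 1+1+1 = 3 ballots; Juniper wins 3–2.
Juniper vs Grove: 3 to 2, Juniper.
Juniper vs Kiln: 1+2 = 3 for Juniper, 2 for Kiln — Juniper by 3–2.
Harvest vs Grove: 4 to 1, Harvest.
Harvest vs Kiln: Harvest is ranked higher on 2 ballots, Kiln on 3. Kiln wins 3–2.
Grove vs Kiln: Grove preferred on 2 ballots; Kiln wins 3–2.
Every restaurant loses at least once (Lantern loses to Dumpling House; Dumpling House loses to Harvest; Juniper loses to Dumpling House; Harvest loses to Lantern; Grove loses to Juniper; Kiln loses to Dumpling House). The majority relation contains the cycle Lantern → Harvest → Dumpling House → Lantern, so there is no Condorcet winner.

none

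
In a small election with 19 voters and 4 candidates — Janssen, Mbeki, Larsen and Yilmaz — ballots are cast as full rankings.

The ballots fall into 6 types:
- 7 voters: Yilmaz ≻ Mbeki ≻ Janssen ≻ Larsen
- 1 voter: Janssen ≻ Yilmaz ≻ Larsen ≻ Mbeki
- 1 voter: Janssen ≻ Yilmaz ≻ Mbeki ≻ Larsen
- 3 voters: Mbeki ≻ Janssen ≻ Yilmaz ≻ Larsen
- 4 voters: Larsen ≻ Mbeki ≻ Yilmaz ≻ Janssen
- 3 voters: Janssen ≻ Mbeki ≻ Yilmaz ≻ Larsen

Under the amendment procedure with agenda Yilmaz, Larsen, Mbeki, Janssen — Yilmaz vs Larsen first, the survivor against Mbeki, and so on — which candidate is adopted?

Round 1: Yilmaz vs Larsen — 15–4, Yilmaz advances.
Round 2: Yilmaz vs Mbeki — 9–10, Mbeki advances.
Round 3: Mbeki vs Janssen — 14–5, Mbeki advances.
Mbeki survives the agenda.

Mbeki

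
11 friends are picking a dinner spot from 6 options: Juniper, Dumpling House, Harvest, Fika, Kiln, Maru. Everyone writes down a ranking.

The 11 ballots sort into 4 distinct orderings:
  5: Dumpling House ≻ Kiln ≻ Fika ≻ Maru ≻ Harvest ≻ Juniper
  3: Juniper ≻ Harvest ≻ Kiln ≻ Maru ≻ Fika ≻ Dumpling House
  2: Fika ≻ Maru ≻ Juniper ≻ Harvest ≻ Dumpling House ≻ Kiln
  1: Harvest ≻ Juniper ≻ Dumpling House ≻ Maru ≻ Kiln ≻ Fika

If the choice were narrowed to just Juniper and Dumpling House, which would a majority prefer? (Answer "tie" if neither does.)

Juniper

Ballots ranking Juniper above Dumpling House: 3 + 2 + 1 = 6.
Ballots ranking Dumpling House above Juniper: 11 − 6 = 5.
Juniper wins the head-to-head 6–5.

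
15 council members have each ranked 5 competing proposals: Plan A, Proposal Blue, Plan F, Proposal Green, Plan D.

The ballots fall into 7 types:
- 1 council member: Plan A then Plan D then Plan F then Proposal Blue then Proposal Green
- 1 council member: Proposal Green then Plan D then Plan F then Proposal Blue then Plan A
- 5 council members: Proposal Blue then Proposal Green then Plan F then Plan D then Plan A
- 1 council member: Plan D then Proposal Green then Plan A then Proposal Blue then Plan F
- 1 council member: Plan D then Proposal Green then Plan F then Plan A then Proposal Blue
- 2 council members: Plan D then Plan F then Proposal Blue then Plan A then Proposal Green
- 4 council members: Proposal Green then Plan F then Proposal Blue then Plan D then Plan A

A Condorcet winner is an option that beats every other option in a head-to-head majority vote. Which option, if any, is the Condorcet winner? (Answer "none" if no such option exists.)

none

Check each pair by majority over 15 ballots:
Plan A vs Proposal Blue: 3 to 12, Proposal Blue.
Plan A vs Plan F: 2 to 13, Plan F.
Plan A vs Proposal Green: Plan A preferred on 1+2 = 3 ballots; Proposal Green wins 12–3.
Plan A vs Plan D: Plan A preferred on 1 ballot; Plan D wins 14–1.
Proposal Blue vs Plan F: 5+1 = 6 for Proposal Blue, 9 for Plan F — Plan F by 9–6.
Proposal Blue vs Proposal Green: 1+5+2 = 8 for Proposal Blue, 7 for Proposal Green — Proposal Blue by 8–7.
Proposal Blue vs Plan D: 5+4 = 9 for Proposal Blue, 6 for Plan D — Proposal Blue by 9–6.
Plan F vs Proposal Green: 1+2 = 3 for Plan F, 12 for Proposal Green — Proposal Green by 12–3.
Plan F vs Plan D: 5+4 = 9 for Plan F, 6 for Plan D — Plan F by 9–6.
Proposal Green vs Plan D: Proposal Green is ranked higher on 1+5+4 = 10 ballots, Plan D on 5. Proposal Green wins 10–5.
No option is unbeaten: Plan A loses to Proposal Blue; Proposal Blue loses to Plan F; Plan F loses to Proposal Green; Proposal Green loses to Proposal Blue; Plan D loses to Proposal Blue. In particular Proposal Blue beats Proposal Green beats Plan F beats Proposal Blue is a majority cycle — no Condorcet winner exists.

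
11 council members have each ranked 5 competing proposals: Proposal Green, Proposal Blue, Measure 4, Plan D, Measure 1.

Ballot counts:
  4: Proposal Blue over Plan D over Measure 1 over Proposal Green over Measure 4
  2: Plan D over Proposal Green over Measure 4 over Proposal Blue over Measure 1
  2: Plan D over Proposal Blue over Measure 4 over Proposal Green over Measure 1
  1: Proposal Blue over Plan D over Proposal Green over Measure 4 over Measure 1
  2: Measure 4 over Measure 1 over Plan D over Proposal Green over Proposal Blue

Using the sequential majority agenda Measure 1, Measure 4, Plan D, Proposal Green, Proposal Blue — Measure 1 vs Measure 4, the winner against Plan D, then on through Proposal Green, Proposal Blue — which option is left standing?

Round 1: Measure 1 vs Measure 4 — 4–7, Measure 4 advances.
Round 2: Measure 4 vs Plan D — 2–9, Plan D advances.
Round 3: Plan D vs Proposal Green — 11–0, Plan D advances.
Round 4: Plan D vs Proposal Blue — 6–5, Plan D advances.
The agenda winner is Plan D.

Plan D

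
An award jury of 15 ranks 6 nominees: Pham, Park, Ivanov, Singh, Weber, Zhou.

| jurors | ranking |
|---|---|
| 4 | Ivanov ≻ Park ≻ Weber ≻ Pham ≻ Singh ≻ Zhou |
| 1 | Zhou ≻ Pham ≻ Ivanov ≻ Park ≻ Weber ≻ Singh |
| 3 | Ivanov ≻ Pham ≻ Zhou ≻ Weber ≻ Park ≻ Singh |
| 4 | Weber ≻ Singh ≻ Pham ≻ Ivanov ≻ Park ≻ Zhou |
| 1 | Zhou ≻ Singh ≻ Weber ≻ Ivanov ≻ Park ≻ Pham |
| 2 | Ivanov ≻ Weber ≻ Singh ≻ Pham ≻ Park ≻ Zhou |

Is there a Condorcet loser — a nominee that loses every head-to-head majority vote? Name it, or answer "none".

Zhou

Head-to-head results (15 jurors):
Pham vs Park: Pham wins 10–5.
Pham–Ivanov: Ivanov 10–5.
Pham vs Singh: Pham wins 8–7.
Pham–Weber: Weber 11–4.
Pham vs Zhou: Pham is ranked higher on 4+3+4+2 = 13 ballots, Zhou on 2. Pham wins 13–2.
Park vs Ivanov: Ivanov wins 15–0.
Park vs Singh: Park wins 8–7.
Park vs Weber: Weber wins 10–5.
Park–Zhou: Park 10–5.
Ivanov vs Singh: 10 to 5, Ivanov.
Ivanov vs Weber: Ivanov wins 10–5.
Ivanov vs Zhou: Ivanov preferred on 4+3+4+2 = 13 ballots; Ivanov wins 13–2.
Singh vs Weber: 1 to 14, Weber.
Singh vs Zhou: Singh wins 10–5.
Weber vs Zhou: 4+4+2 = 10 for Weber, 5 for Zhou — Weber by 10–5.
Zhou loses to every other nominee — it is the Condorcet loser.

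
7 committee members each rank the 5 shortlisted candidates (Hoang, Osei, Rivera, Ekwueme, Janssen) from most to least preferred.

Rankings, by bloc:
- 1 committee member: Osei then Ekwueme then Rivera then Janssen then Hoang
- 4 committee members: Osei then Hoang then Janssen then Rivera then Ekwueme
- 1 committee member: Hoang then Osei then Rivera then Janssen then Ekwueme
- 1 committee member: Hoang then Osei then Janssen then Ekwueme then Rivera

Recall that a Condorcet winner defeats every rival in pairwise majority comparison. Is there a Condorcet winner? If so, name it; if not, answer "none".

Check each pair by majority over 7 ballots:
Hoang–Osei: Osei 5–2.
Hoang–Rivera: Hoang 6–1.
Hoang vs Ekwueme: Hoang wins 6–1.
Hoang–Janssen: Hoang 6–1.
Osei–Rivera: Osei 7–0.
Osei–Ekwueme: Osei 7–0.
Osei vs Janssen: Osei wins 7–0.
Rivera vs Ekwueme: Rivera, 5–2.
Rivera–Janssen: Janssen 5–2.
Ekwueme vs Janssen: Janssen, 6–1.
Osei beats each of Hoang, Rivera, Ekwueme, Janssen — Osei is the Condorcet winner.

Osei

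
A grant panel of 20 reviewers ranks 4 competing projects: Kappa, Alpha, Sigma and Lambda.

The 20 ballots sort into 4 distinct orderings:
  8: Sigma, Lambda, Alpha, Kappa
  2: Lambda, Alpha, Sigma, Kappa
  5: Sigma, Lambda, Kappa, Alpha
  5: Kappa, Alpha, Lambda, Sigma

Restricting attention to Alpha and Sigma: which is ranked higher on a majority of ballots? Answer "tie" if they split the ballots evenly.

Sigma

Ballots ranking Alpha above Sigma: 2 + 5 = 7.
Ballots ranking Sigma above Alpha: 20 − 7 = 13.
Sigma wins the head-to-head 13–7.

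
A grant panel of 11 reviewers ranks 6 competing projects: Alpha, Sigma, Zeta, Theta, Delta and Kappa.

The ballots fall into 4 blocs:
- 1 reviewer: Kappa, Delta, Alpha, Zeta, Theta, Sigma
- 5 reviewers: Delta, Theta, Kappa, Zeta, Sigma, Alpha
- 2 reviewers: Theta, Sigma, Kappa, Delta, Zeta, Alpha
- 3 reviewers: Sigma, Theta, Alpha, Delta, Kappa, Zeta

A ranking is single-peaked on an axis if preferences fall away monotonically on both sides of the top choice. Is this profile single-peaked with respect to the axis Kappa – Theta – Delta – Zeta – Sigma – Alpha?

Axis positions: Kappa=1, Theta=2, Delta=3, Zeta=4, Sigma=5, Alpha=6.
Bloc 1: ranking walks positions 1-3-6-4-2-5; Delta is ranked above Theta even though Theta lies between Delta and the peak Kappa on the axis — preferences dip and rise again. Not single-peaked.
Bloc 2 (peak Delta at position 3): ranking walks positions 3-2-1-4-5-6, expanding outward from the peak — single-peaked.
Bloc 3: ranking walks positions 2-5-1-3-4-6; Sigma is ranked above Delta even though Delta lies between Sigma and the peak Theta on the axis — preferences dip and rise again. Not single-peaked.
Bloc 4: ranking walks positions 5-2-6-3-1-4; Theta is ranked above Zeta even though Zeta lies between Theta and the peak Sigma on the axis — preferences dip and rise again. Not single-peaked.
Bloc 1 violates single-peakedness, so the profile is not single-peaked on this axis.

no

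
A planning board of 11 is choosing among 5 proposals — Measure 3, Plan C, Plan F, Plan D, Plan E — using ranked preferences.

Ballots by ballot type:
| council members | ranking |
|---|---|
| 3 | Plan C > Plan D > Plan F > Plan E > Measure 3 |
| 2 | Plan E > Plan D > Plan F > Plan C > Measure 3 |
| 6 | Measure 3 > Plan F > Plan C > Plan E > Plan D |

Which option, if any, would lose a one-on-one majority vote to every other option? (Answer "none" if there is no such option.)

Plan D

Pairwise majorities:
Measure 3 vs Plan C: Measure 3 is ranked higher on 6 ballots, Plan C on 5. Measure 3 wins 6–5.
Measure 3 vs Plan F: 6 to 5, Measure 3.
Measure 3 vs Plan D: 6 to 5, Measure 3.
Measure 3–Plan E: Measure 3 6–5.
Plan C vs Plan F: 3 for Plan C, 8 for Plan F — Plan F by 8–3.
Plan C vs Plan D: Plan C is ranked higher on 3+6 = 9 ballots, Plan D on 2. Plan C wins 9–2.
Plan C–Plan E: Plan C 9–2.
Plan F vs Plan D: 6 for Plan F, 5 for Plan D — Plan F by 6–5.
Plan F vs Plan E: Plan F wins 9–2.
Plan D–Plan E: Plan E 8–3.
Plan D loses to every other option — it is the Condorcet loser.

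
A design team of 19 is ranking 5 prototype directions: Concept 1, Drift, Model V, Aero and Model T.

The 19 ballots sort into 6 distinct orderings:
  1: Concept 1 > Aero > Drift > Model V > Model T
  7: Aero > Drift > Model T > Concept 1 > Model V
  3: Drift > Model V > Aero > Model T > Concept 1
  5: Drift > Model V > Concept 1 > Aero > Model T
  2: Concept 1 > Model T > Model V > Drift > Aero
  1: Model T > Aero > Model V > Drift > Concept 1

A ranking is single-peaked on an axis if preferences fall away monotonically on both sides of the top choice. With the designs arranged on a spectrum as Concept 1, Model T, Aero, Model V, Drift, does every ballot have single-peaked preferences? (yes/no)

no

Axis positions: Concept 1=1, Model T=2, Aero=3, Model V=4, Drift=5.
Faction 1: ranking walks positions 1-3-5-4-2; Aero is ranked above Model T even though Model T lies between Aero and the peak Concept 1 on the axis — preferences dip and rise again. Not single-peaked.
Faction 2: ranking walks positions 3-5-2-1-4; Drift is ranked above Model V even though Model V lies between Drift and the peak Aero on the axis — preferences dip and rise again. Not single-peaked.
Faction 3 (peak Drift at position 5): ranking walks positions 5-4-3-2-1, expanding outward from the peak — single-peaked.
Faction 4: ranking walks positions 5-4-1-3-2; Concept 1 is ranked above Aero even though Aero lies between Concept 1 and the peak Drift on the axis — preferences dip and rise again. Not single-peaked.
Faction 5: ranking walks positions 1-2-4-5-3; Model V is ranked above Aero even though Aero lies between Model V and the peak Concept 1 on the axis — preferences dip and rise again. Not single-peaked.
Faction 6 (peak Model T at position 2): ranking walks positions 2-3-4-5-1, expanding outward from the peak — single-peaked.
Faction 1 violates single-peakedness, so the profile is not single-peaked on this axis.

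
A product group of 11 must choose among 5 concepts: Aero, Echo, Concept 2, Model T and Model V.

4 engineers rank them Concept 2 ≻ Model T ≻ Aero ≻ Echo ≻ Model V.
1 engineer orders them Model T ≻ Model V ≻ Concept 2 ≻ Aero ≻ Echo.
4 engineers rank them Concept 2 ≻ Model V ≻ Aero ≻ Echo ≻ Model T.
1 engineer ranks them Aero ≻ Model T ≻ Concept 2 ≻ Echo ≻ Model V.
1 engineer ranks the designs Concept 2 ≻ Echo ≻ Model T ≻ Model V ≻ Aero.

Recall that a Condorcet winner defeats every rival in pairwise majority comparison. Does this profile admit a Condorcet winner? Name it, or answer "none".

Head-to-head results (11 engineers):
Aero vs Echo: Aero is ranked higher on 4+1+4+1 = 10 ballots, Echo on 1. Aero wins 10–1.
Aero vs Concept 2: 1 to 10, Concept 2.
Aero vs Model T: Aero preferred on 4+1 = 5 ballots; Model T wins 6–5.
Aero vs Model V: 4+1 = 5 for Aero, 6 for Model V — Model V by 6–5.
Echo vs Concept 2: 0 to 11, Concept 2.
Echo vs Model T: 4+1 = 5 for Echo, 6 for Model T — Model T by 6–5.
Echo vs Model V: 6 to 5, Echo.
Concept 2 vs Model T: Concept 2 preferred on 4+4+1 = 9 ballots; Concept 2 wins 9–2.
Concept 2 vs Model V: Concept 2 preferred on 4+4+1+1 = 10 ballots; Concept 2 wins 10–1.
Model T vs Model V: Model T preferred on 4+1+1+1 = 7 ballots; Model T wins 7–4.
Concept 2 beats each of Aero, Echo, Model T, Model V — Concept 2 is the Condorcet winner.

Concept 2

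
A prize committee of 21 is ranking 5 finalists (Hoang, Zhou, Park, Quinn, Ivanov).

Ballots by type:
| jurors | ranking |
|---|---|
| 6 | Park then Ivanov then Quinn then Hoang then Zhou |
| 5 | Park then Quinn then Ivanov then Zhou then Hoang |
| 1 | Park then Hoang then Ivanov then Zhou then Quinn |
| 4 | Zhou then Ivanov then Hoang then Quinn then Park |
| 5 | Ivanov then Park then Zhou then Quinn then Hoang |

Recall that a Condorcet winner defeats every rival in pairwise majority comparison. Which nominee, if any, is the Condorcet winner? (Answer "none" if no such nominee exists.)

Head-to-head results (21 jurors):
Hoang vs Zhou: Hoang preferred on 6+1 = 7 ballots; Zhou wins 14–7.
Hoang vs Park: 4 for Hoang, 17 for Park — Park by 17–4.
Hoang vs Quinn: Hoang preferred on 1+4 = 5 ballots; Quinn wins 16–5.
Hoang vs Ivanov: Hoang is ranked higher on 1 ballot, Ivanov on 20. Ivanov wins 20–1.
Zhou vs Park: Zhou is ranked higher on 4 ballots, Park on 17. Park wins 17–4.
Zhou vs Quinn: 1+4+5 = 10 for Zhou, 11 for Quinn — Quinn by 11–10.
Zhou vs Ivanov: 4 to 17, Ivanov.
Park vs Quinn: Park preferred on 6+5+1+5 = 17 ballots; Park wins 17–4.
Park vs Ivanov: Park is ranked higher on 6+5+1 = 12 ballots, Ivanov on 9. Park wins 12–9.
Quinn vs Ivanov: 5 for Quinn, 16 for Ivanov — Ivanov by 16–5.
Park defeats every rival head-to-head and is the Condorcet winner.

Park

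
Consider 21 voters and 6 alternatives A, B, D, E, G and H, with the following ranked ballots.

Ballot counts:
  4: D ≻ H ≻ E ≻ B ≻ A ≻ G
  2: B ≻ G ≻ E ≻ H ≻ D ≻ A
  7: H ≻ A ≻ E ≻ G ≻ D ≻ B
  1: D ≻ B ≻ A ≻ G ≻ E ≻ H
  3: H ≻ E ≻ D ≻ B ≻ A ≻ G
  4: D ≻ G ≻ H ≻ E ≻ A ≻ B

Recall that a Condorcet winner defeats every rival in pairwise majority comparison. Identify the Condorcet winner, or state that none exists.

Head-to-head results (21 voters):
A vs B: A is ranked higher on 7+4 = 11 ballots, B on 10. A wins 11–10.
A vs D: A is ranked higher on 7 ballots, D on 14. D wins 14–7.
A vs E: 8 to 13, E.
A vs G: 4+7+1+3 = 15 for A, 6 for G — A by 15–6.
A vs H: 1 for A, 20 for H — H by 20–1.
B vs D: 2 to 19, D.
B vs E: B preferred on 2+1 = 3 ballots; E wins 18–3.
B vs G: B preferred on 4+2+1+3 = 10 ballots; G wins 11–10.
B vs H: 3 to 18, H.
D vs E: 4+1+4 = 9 for D, 12 for E — E by 12–9.
D vs G: D preferred on 4+1+3+4 = 12 ballots; D wins 12–9.
D vs H: D is ranked higher on 4+1+4 = 9 ballots, H on 12. H wins 12–9.
E vs G: 4+7+3 = 14 for E, 7 for G — E by 14–7.
E vs H: E is ranked higher on 2+1 = 3 ballots, H on 18. H wins 18–3.
G vs H: G preferred on 2+1+4 = 7 ballots; H wins 14–7.
H wins every pairwise contest, so H is the Condorcet winner.

H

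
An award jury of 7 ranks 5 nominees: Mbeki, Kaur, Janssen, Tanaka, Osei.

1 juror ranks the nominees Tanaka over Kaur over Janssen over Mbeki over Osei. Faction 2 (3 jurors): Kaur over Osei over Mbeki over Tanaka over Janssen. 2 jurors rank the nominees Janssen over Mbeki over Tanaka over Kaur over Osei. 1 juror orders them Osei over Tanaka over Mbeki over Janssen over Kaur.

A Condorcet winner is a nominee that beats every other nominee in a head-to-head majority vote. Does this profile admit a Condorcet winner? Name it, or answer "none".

none

Pairwise majorities:
Mbeki vs Kaur: Mbeki is ranked higher on 2+1 = 3 ballots, Kaur on 4. Kaur wins 4–3.
Mbeki vs Janssen: 4 to 3, Mbeki.
Mbeki vs Tanaka: Mbeki wins 5–2.
Mbeki vs Osei: Mbeki preferred on 1+2 = 3 ballots; Osei wins 4–3.
Kaur vs Janssen: Kaur wins 4–3.
Kaur vs Tanaka: Tanaka, 4–3.
Kaur vs Osei: Kaur, 6–1.
Janssen–Tanaka: Tanaka 5–2.
Janssen vs Osei: 3 to 4, Osei.
Tanaka vs Osei: Osei wins 4–3.
No nominee is unbeaten: Mbeki loses to Kaur; Kaur loses to Tanaka; Janssen loses to Mbeki; Tanaka loses to Mbeki; Osei loses to Kaur. In particular Mbeki beats Tanaka beats Kaur beats Mbeki is a majority cycle — no Condorcet winner exists.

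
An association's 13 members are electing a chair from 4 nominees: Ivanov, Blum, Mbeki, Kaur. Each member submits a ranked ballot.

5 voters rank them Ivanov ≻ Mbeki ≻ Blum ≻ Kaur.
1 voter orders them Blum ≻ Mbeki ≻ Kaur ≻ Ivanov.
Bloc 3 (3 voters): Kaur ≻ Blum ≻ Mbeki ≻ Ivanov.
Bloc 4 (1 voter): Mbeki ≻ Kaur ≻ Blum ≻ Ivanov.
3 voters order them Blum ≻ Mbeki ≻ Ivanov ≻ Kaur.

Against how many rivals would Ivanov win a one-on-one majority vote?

Ivanov against each rival (13 voters):
Ivanov vs Blum: Blum, 8–5.
Ivanov vs Mbeki: 5 for Ivanov, 8 for Mbeki — Mbeki by 8–5.
Ivanov vs Kaur: Ivanov preferred on 5+3 = 8 ballots; Ivanov wins 8–5.
Ivanov beats Kaur; loses to Blum, Mbeki — 1 pairwise win.

1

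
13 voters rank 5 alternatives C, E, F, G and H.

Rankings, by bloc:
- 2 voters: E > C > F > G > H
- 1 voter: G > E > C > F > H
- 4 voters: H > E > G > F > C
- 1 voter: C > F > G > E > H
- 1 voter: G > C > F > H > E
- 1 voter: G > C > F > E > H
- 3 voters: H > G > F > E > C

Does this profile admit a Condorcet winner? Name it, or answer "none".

H

Check each pair by majority over 13 ballots:
C vs E: E, 10–3.
C vs F: F, 7–6.
C–G: G 10–3.
C vs H: H, 7–6.
E vs F: E, 7–6.
E vs G: G, 7–6.
E vs H: H, 8–5.
F vs G: G, 10–3.
F vs H: H wins 7–6.
G–H: H 7–6.
H wins every pairwise contest, so H is the Condorcet winner.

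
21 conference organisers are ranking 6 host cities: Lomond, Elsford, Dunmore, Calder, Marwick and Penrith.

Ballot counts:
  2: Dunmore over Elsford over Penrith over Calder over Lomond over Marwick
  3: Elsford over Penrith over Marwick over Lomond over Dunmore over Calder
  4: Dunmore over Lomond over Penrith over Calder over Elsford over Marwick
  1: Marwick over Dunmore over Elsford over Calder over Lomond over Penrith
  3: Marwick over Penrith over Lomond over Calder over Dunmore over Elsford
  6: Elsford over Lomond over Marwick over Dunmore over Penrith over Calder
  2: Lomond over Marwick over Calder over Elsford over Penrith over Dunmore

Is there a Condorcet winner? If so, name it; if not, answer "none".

Pairwise majorities:
Lomond vs Elsford: 9 to 12, Elsford.
Lomond vs Dunmore: Lomond preferred on 3+3+6+2 = 14 ballots; Lomond wins 14–7.
Lomond vs Calder: Lomond is ranked higher on 3+4+3+6+2 = 18 ballots, Calder on 3. Lomond wins 18–3.
Lomond vs Marwick: 14 to 7, Lomond.
Lomond vs Penrith: Lomond preferred on 4+1+6+2 = 13 ballots; Lomond wins 13–8.
Elsford vs Dunmore: Elsford, 11–10.
Elsford vs Calder: Elsford wins 12–9.
Elsford vs Marwick: Elsford wins 15–6.
Elsford–Penrith: Elsford 14–7.
Dunmore vs Calder: Dunmore, 16–5.
Dunmore vs Marwick: Dunmore is ranked higher on 2+4 = 6 ballots, Marwick on 15. Marwick wins 15–6.
Dunmore vs Penrith: Dunmore is ranked higher on 2+4+1+6 = 13 ballots, Penrith on 8. Dunmore wins 13–8.
Calder vs Marwick: Calder is ranked higher on 2+4 = 6 ballots, Marwick on 15. Marwick wins 15–6.
Calder vs Penrith: Penrith wins 18–3.
Marwick vs Penrith: Marwick wins 12–9.
Elsford defeats every rival head-to-head and is the Condorcet winner.

Elsford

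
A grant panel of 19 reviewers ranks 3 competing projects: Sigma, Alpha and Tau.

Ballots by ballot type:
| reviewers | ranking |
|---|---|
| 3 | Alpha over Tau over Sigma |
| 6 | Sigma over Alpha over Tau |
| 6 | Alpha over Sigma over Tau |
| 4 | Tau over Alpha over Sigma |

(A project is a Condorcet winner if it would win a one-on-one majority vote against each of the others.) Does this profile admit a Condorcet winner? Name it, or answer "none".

Pairwise majorities:
Sigma–Alpha: Alpha 13–6.
Sigma vs Tau: Sigma wins 12–7.
Alpha–Tau: Alpha 15–4.
Alpha defeats every rival head-to-head and is the Condorcet winner.

Alpha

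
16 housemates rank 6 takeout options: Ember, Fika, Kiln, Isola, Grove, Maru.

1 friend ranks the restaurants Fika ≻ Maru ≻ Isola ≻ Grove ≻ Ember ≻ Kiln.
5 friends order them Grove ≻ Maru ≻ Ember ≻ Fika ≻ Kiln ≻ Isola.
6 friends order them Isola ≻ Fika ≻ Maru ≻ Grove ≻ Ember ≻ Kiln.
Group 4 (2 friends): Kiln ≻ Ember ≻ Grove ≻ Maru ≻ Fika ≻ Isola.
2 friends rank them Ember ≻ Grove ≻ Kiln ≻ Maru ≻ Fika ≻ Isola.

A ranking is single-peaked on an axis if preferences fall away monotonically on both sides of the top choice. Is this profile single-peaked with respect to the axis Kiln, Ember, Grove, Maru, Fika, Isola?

Axis positions: Kiln=1, Ember=2, Grove=3, Maru=4, Fika=5, Isola=6.
Group 1 (peak Fika at position 5): ranking walks positions 5-4-6-3-2-1, expanding outward from the peak — single-peaked.
Group 2 (peak Grove at position 3): ranking walks positions 3-4-2-5-1-6, expanding outward from the peak — single-peaked.
Group 3 (peak Isola at position 6): ranking walks positions 6-5-4-3-2-1, expanding outward from the peak — single-peaked.
Group 4 (peak Kiln at position 1): ranking walks positions 1-2-3-4-5-6, expanding outward from the peak — single-peaked.
Group 5 (peak Ember at position 2): ranking walks positions 2-3-1-4-5-6, expanding outward from the peak — single-peaked.
Every ranking is single-peaked on this axis.

yes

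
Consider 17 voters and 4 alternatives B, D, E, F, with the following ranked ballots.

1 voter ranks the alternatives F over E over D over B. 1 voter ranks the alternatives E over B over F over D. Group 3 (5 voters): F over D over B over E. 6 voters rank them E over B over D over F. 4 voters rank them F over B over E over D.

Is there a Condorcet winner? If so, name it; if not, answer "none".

F

Check each pair by majority over 17 ballots:
B vs D: B, 11–6.
B vs E: 9 to 8, B.
B vs F: F wins 10–7.
D vs E: 5 to 12, E.
D vs F: F wins 11–6.
E–F: F 10–7.
F defeats every rival head-to-head and is the Condorcet winner.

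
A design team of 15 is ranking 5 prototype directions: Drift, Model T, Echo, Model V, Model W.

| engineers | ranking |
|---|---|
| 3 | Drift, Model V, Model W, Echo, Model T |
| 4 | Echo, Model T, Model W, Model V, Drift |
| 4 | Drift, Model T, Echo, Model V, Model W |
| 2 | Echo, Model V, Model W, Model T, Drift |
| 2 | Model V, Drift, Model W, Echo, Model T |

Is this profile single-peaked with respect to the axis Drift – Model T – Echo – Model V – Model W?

Axis positions: Drift=1, Model T=2, Echo=3, Model V=4, Model W=5.
Bloc 1: ranking walks positions 1-4-5-3-2; Model V is ranked above Model T even though Model T lies between Model V and the peak Drift on the axis — preferences dip and rise again. Not single-peaked.
Bloc 2: ranking walks positions 3-2-5-4-1; Model W is ranked above Model V even though Model V lies between Model W and the peak Echo on the axis — preferences dip and rise again. Not single-peaked.
Bloc 3 (peak Drift at position 1): ranking walks positions 1-2-3-4-5, expanding outward from the peak — single-peaked.
Bloc 4 (peak Echo at position 3): ranking walks positions 3-4-5-2-1, expanding outward from the peak — single-peaked.
Bloc 5: ranking walks positions 4-1-5-3-2; Drift is ranked above Echo even though Echo lies between Drift and the peak Model V on the axis — preferences dip and rise again. Not single-peaked.
Bloc 1 violates single-peakedness, so the profile is not single-peaked on this axis.

no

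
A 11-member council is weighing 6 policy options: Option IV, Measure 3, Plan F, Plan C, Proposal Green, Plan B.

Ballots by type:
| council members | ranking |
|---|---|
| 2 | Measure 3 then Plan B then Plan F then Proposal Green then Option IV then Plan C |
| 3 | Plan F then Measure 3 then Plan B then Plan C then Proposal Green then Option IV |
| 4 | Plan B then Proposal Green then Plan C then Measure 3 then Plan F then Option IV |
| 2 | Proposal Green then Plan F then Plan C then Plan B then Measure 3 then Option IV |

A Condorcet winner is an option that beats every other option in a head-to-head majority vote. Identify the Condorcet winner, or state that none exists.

Plan B

Check each pair by majority over 11 ballots:
Option IV vs Measure 3: Option IV preferred on 0 ballots; Measure 3 wins 11–0.
Option IV vs Plan F: 0 to 11, Plan F.
Option IV vs Plan C: 2 to 9, Plan C.
Option IV vs Proposal Green: 0 to 11, Proposal Green.
Option IV vs Plan B: 0 to 11, Plan B.
Measure 3 vs Plan F: 2+4 = 6 for Measure 3, 5 for Plan F — Measure 3 by 6–5.
Measure 3 vs Plan C: Measure 3 is ranked higher on 2+3 = 5 ballots, Plan C on 6. Plan C wins 6–5.
Measure 3 vs Proposal Green: Measure 3 preferred on 2+3 = 5 ballots; Proposal Green wins 6–5.
Measure 3 vs Plan B: 5 to 6, Plan B.
Plan F vs Plan C: Plan F is ranked higher on 2+3+2 = 7 ballots, Plan C on 4. Plan F wins 7–4.
Plan F vs Proposal Green: Plan F is ranked higher on 2+3 = 5 ballots, Proposal Green on 6. Proposal Green wins 6–5.
Plan F vs Plan B: Plan F is ranked higher on 3+2 = 5 ballots, Plan B on 6. Plan B wins 6–5.
Plan C vs Proposal Green: Plan C preferred on 3 ballots; Proposal Green wins 8–3.
Plan C vs Plan B: 2 to 9, Plan B.
Proposal Green vs Plan B: 2 to 9, Plan B.
Only Plan B has no losses; Plan B is the Condorcet winner.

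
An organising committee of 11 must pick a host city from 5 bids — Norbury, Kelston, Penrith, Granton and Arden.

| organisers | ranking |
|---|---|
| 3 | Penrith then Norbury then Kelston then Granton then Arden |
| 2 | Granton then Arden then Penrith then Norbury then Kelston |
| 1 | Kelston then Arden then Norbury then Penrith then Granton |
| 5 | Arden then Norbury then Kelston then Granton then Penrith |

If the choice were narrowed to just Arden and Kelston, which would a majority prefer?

Ballots ranking Arden above Kelston: 2 + 5 = 7.
Ballots ranking Kelston above Arden: 11 − 7 = 4.
Arden wins the head-to-head 7–4.

Arden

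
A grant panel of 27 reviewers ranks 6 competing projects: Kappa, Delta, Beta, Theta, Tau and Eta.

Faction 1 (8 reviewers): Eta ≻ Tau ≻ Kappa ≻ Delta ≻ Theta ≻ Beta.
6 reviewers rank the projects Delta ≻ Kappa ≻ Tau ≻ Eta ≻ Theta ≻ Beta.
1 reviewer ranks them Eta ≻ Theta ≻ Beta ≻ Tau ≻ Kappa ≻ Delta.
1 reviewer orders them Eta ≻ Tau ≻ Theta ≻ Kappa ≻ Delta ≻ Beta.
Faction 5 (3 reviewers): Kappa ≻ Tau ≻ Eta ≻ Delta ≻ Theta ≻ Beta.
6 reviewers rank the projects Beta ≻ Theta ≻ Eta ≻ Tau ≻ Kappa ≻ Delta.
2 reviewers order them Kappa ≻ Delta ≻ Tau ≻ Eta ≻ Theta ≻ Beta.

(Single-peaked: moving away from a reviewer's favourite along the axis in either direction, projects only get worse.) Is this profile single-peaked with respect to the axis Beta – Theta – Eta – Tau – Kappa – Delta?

yes

Axis positions: Beta=1, Theta=2, Eta=3, Tau=4, Kappa=5, Delta=6.
Faction 1 (peak Eta at position 3): ranking walks positions 3-4-5-6-2-1, expanding outward from the peak — single-peaked.
Faction 2 (peak Delta at position 6): ranking walks positions 6-5-4-3-2-1, expanding outward from the peak — single-peaked.
Faction 3 (peak Eta at position 3): ranking walks positions 3-2-1-4-5-6, expanding outward from the peak — single-peaked.
Faction 4 (peak Eta at position 3): ranking walks positions 3-4-2-5-6-1, expanding outward from the peak — single-peaked.
Faction 5 (peak Kappa at position 5): ranking walks positions 5-4-3-6-2-1, expanding outward from the peak — single-peaked.
Faction 6 (peak Beta at position 1): ranking walks positions 1-2-3-4-5-6, expanding outward from the peak — single-peaked.
Faction 7 (peak Kappa at position 5): ranking walks positions 5-6-4-3-2-1, expanding outward from the peak — single-peaked.
Every ranking is single-peaked on this axis.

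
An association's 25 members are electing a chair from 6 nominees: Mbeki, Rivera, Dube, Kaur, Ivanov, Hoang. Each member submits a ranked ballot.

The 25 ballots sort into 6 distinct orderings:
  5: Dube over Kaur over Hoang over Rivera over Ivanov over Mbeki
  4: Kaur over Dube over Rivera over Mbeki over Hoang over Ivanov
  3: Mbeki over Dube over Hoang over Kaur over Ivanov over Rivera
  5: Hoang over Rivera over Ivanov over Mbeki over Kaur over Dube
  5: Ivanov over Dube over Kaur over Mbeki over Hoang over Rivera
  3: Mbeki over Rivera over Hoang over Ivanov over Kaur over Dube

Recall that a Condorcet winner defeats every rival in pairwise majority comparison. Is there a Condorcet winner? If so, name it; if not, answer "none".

none

Head-to-head results (25 voters):
Mbeki vs Rivera: 3+5+3 = 11 for Mbeki, 14 for Rivera — Rivera by 14–11.
Mbeki vs Dube: Mbeki is ranked higher on 3+5+3 = 11 ballots, Dube on 14. Dube wins 14–11.
Mbeki vs Kaur: Mbeki preferred on 3+5+3 = 11 ballots; Kaur wins 14–11.
Mbeki vs Ivanov: Mbeki is ranked higher on 4+3+3 = 10 ballots, Ivanov on 15. Ivanov wins 15–10.
Mbeki vs Hoang: 4+3+5+3 = 15 for Mbeki, 10 for Hoang — Mbeki by 15–10.
Rivera vs Dube: Rivera is ranked higher on 5+3 = 8 ballots, Dube on 17. Dube wins 17–8.
Rivera vs Kaur: 5+3 = 8 for Rivera, 17 for Kaur — Kaur by 17–8.
Rivera vs Ivanov: 5+4+5+3 = 17 for Rivera, 8 for Ivanov — Rivera by 17–8.
Rivera vs Hoang: 7 to 18, Hoang.
Dube vs Kaur: 13 to 12, Dube.
Dube vs Ivanov: Dube preferred on 5+4+3 = 12 ballots; Ivanov wins 13–12.
Dube vs Hoang: 5+4+3+5 = 17 for Dube, 8 for Hoang — Dube by 17–8.
Kaur vs Ivanov: Kaur preferred on 5+4+3 = 12 ballots; Ivanov wins 13–12.
Kaur vs Hoang: Kaur preferred on 5+4+5 = 14 ballots; Kaur wins 14–11.
Ivanov vs Hoang: Ivanov preferred on 5 ballots; Hoang wins 20–5.
No candidate is unbeaten: Mbeki loses to Rivera; Rivera loses to Dube; Dube loses to Ivanov; Kaur loses to Dube; Ivanov loses to Rivera; Hoang loses to Mbeki. In particular Mbeki > Hoang > Rivera > Mbeki is a majority cycle — no Condorcet winner exists.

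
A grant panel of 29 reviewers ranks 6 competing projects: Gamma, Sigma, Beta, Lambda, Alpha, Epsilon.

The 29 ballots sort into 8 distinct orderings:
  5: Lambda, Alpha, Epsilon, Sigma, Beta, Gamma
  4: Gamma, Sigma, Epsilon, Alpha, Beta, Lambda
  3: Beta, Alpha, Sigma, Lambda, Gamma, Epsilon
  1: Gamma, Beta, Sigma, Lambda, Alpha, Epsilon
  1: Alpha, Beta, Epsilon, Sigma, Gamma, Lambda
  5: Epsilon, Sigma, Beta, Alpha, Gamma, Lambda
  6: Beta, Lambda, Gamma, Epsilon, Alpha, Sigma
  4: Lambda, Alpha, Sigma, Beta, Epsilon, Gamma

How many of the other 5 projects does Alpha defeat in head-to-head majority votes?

2

Alpha against each rival (29 reviewers):
Alpha–Gamma: Alpha 18–11.
Alpha vs Sigma: 19 to 10, Alpha.
Alpha vs Beta: Alpha preferred on 5+4+1+4 = 14 ballots; Beta wins 15–14.
Alpha vs Lambda: Lambda, 16–13.
Alpha vs Epsilon: 5+3+1+1+4 = 14 for Alpha, 15 for Epsilon — Epsilon by 15–14.
Alpha beats Gamma, Sigma; loses to Beta, Lambda, Epsilon — 2 pairwise wins.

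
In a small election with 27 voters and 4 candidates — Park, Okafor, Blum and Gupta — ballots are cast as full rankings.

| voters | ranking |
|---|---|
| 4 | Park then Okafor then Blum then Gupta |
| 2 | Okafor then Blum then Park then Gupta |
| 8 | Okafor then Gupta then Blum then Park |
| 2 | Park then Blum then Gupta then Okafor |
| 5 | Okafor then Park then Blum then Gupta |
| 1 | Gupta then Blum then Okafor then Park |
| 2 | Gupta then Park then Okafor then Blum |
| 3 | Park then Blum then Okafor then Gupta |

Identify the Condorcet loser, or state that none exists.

Gupta

Head-to-head results (27 voters):
Park vs Okafor: Okafor wins 16–11.
Park–Blum: Park 16–11.
Park–Gupta: Park 16–11.
Okafor vs Blum: Okafor wins 21–6.
Okafor vs Gupta: Okafor preferred on 4+2+8+5+3 = 22 ballots; Okafor wins 22–5.
Blum vs Gupta: Blum is ranked higher on 4+2+2+5+3 = 16 ballots, Gupta on 11. Blum wins 16–11.
Gupta is beaten in every head-to-head and is the Condorcet loser.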